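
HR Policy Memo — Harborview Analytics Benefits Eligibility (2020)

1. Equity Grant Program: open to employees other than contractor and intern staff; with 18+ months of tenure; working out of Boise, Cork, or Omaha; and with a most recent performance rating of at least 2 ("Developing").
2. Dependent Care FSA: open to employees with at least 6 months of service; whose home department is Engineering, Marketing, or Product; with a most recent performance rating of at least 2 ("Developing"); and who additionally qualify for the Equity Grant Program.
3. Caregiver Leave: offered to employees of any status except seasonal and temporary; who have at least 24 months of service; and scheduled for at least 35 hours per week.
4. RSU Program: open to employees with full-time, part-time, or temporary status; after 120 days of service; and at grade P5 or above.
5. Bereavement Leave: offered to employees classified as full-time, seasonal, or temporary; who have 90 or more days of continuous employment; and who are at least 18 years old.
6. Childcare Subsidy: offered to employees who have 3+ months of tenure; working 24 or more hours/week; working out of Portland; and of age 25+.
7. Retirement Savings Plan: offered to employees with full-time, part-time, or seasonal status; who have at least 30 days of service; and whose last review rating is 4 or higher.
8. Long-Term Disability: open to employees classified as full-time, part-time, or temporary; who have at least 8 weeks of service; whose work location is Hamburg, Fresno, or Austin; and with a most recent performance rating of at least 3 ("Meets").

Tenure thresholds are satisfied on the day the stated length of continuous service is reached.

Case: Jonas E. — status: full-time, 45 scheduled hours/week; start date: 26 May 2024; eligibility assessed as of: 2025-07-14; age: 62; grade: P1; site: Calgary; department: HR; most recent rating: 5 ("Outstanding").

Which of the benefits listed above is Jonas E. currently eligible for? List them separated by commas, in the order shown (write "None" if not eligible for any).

Bereavement Leave, Retirement Savings Plan

Service from 26 May 2024 to 2025-07-14: 414 days.
Equity Grant Program — status full-time ✓ (not excluded); service 414 days < 18 months (≈540 days) ✗ → not eligible.
Dependent Care FSA — service 414 days ≥ 6 months (≈180 days) ✓; dept HR ✗ → not eligible.
Caregiver Leave — status full-time ✓ (not excluded); service 414 days < 24 months (≈720 days) ✗ → not eligible.
RSU Program — status full-time ✓; service 414 days ≥ 120 days ✓; grade P1 < P5 ✗ → not eligible.
Bereavement Leave — status full-time ✓; service 414 days ≥ 90 days ✓; age 62 ≥ 18 ✓ → eligible.
Childcare Subsidy — service 414 days ≥ 3 months (≈90 days) ✓; 45 hrs/wk ≥ 24 ✓; site Calgary ✗ (not Portland) → not eligible.
Retirement Savings Plan — status full-time ✓; service 414 days ≥ 30 days ✓; rating 5 ≥ 4 ✓ → eligible.
Long-Term Disability — status full-time ✓; service 414 days ≥ 8 weeks (≈56 days) ✓; site Calgary ✗ (not Hamburg, Fresno, or Austin) → not eligible.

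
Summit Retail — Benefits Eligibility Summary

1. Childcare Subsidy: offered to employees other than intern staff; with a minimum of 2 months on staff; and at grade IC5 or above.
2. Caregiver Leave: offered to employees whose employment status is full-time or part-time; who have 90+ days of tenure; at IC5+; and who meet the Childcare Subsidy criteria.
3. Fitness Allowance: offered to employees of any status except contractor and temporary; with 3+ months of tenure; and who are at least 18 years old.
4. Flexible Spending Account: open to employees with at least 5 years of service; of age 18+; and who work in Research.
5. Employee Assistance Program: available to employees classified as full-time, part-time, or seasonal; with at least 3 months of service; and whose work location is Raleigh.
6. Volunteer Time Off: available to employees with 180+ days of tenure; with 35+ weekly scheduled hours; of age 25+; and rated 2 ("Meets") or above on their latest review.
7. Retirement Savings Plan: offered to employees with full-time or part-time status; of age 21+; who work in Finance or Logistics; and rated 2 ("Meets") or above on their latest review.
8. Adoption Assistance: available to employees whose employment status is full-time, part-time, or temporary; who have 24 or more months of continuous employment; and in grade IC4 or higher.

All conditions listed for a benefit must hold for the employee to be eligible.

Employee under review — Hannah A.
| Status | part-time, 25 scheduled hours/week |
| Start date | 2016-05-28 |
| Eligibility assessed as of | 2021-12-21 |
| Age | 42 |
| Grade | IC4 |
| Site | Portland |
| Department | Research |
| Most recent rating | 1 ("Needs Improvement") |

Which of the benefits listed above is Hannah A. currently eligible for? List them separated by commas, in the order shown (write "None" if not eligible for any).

Fitness Allowance, Flexible Spending Account, Adoption Assistance

Service from 2016-05-28 to 2021-12-21: 2033 days.
Childcare Subsidy — status part-time ✓ (not excluded); service 2033 days ≥ 2 months (≈60 days) ✓; grade IC4 < IC5 ✗ → not eligible.
Caregiver Leave — status part-time ✓; service 2033 days ≥ 90 days ✓; grade IC4 < IC5 ✗ → not eligible.
Fitness Allowance — status part-time ✓ (not excluded); service 2033 days ≥ 3 months (≈90 days) ✓; age 42 ≥ 18 ✓ → eligible.
Flexible Spending Account — service 2033 days ≥ 5 years (≈1825 days) ✓; age 42 ≥ 18 ✓; dept Research ✓ → eligible.
Employee Assistance Program — status part-time ✓; service 2033 days ≥ 3 months (≈90 days) ✓; site Portland ✗ (not Raleigh) → not eligible.
Volunteer Time Off — service 2033 days ≥ 180 days ✓; 25 hrs/wk < 35 ✗ → not eligible.
Retirement Savings Plan — status part-time ✓; age 42 ≥ 21 ✓; dept Research ✗ → not eligible.
Adoption Assistance — status part-time ✓; service 2033 days ≥ 24 months (≈720 days) ✓; grade IC4 ≥ IC4 ✓ → eligible.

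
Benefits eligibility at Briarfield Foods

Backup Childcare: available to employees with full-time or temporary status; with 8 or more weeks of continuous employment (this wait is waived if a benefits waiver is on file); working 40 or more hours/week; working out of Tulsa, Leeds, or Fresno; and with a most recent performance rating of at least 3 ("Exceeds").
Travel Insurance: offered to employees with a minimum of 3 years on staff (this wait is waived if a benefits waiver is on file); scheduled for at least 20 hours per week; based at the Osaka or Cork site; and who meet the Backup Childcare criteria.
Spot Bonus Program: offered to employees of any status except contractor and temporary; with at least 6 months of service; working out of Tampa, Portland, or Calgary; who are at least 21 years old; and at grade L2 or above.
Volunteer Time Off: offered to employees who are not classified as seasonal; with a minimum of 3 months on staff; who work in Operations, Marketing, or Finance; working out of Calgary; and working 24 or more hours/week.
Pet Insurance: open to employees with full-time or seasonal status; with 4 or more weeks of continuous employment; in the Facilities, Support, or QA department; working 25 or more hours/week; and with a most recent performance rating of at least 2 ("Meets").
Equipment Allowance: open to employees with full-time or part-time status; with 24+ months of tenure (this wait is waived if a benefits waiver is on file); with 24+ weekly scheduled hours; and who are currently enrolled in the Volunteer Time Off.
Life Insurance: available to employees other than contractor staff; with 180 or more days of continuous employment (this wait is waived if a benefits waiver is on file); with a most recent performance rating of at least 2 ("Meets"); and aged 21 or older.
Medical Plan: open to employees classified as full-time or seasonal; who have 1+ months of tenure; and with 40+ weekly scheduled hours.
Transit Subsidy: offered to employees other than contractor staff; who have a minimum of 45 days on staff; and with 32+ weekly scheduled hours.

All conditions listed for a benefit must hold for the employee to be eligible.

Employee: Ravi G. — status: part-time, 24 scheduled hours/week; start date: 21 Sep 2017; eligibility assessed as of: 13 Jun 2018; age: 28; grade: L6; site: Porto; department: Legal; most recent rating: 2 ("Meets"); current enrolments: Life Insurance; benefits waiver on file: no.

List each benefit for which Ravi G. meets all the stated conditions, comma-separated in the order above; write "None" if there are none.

Service from 21 Sep 2017 to 13 Jun 2018: 265 days.
Backup Childcare — status part-time ✗ (requires full-time or temporary) → not eligible.
Travel Insurance — no waiver, service 265 days < 3 years (≈1095 days) ✗ → not eligible.
Spot Bonus Program — status part-time ✓ (not excluded); service 265 days ≥ 6 months (≈180 days) ✓; site Porto ✗ (not Tampa, Portland, or Calgary) → not eligible.
Volunteer Time Off — status part-time ✓ (not excluded); service 265 days ≥ 3 months (≈90 days) ✓; dept Legal ✗ → not eligible.
Pet Insurance — status part-time ✗ (requires full-time or seasonal) → not eligible.
Equipment Allowance — status part-time ✓; no waiver, service 265 days < 24 months (≈720 days) ✗ → not eligible.
Life Insurance — status part-time ✓ (not excluded); no waiver, service 265 days ≥ 180 days ✓; rating 2 ≥ 2 ✓; age 28 ≥ 21 ✓ → eligible.
Medical Plan — status part-time ✗ (requires full-time or seasonal) → not eligible.
Transit Subsidy — status part-time ✓ (not excluded); service 265 days ≥ 45 days ✓; 24 hrs/wk < 32 ✗ → not eligible.

Life Insurance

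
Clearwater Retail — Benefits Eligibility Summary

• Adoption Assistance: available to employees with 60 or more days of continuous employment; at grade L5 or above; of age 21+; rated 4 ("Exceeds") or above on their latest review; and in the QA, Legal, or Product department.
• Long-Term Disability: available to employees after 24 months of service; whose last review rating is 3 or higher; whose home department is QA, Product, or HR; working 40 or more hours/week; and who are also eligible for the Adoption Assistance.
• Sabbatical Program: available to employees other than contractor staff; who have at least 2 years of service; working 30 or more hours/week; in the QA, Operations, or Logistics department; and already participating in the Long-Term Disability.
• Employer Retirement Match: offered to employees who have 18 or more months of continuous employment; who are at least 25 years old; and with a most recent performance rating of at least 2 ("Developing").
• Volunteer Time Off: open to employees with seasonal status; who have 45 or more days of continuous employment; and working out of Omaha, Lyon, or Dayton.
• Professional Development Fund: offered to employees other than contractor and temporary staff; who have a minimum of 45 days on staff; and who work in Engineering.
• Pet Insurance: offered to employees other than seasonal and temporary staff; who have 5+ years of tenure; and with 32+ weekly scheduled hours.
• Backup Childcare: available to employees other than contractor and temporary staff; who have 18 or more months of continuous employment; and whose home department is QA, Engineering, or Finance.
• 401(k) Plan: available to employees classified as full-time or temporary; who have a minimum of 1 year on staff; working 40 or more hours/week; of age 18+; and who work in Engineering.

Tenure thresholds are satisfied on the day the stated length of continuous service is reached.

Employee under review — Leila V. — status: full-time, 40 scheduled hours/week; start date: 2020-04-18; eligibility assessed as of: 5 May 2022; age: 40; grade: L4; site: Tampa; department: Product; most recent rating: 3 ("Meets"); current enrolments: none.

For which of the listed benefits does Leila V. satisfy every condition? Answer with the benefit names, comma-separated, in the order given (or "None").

Employer Retirement Match

Service from 2020-04-18 to 5 May 2022: 747 days.
Adoption Assistance — service 747 days ≥ 60 days ✓; grade L4 < L5 ✗ → not eligible.
Long-Term Disability — service 747 days ≥ 24 months (≈720 days) ✓; rating 3 ≥ 3 ✓; dept Product ✓; 40 hrs/wk ≥ 40 ✓; not eligible for Adoption Assistance ✗ → not eligible.
Sabbatical Program — status full-time ✓ (not excluded); service 747 days ≥ 2 years (≈730 days) ✓; 40 hrs/wk ≥ 30 ✓; dept Product ✗ → not eligible.
Employer Retirement Match — service 747 days ≥ 18 months (≈540 days) ✓; age 40 ≥ 25 ✓; rating 3 ≥ 2 ✓ → eligible.
Volunteer Time Off — status full-time ✗ (requires seasonal) → not eligible.
Professional Development Fund — status full-time ✓ (not excluded); service 747 days ≥ 45 days ✓; dept Product ✗ → not eligible.
Pet Insurance — status full-time ✓ (not excluded); service 747 days < 5 years (≈1825 days) ✗ → not eligible.
Backup Childcare — status full-time ✓ (not excluded); service 747 days ≥ 18 months (≈540 days) ✓; dept Product ✗ → not eligible.
401(k) Plan — status full-time ✓; service 747 days ≥ 1 year (≈365 days) ✓; 40 hrs/wk ≥ 40 ✓; age 40 ≥ 18 ✓; dept Product ✗ → not eligible.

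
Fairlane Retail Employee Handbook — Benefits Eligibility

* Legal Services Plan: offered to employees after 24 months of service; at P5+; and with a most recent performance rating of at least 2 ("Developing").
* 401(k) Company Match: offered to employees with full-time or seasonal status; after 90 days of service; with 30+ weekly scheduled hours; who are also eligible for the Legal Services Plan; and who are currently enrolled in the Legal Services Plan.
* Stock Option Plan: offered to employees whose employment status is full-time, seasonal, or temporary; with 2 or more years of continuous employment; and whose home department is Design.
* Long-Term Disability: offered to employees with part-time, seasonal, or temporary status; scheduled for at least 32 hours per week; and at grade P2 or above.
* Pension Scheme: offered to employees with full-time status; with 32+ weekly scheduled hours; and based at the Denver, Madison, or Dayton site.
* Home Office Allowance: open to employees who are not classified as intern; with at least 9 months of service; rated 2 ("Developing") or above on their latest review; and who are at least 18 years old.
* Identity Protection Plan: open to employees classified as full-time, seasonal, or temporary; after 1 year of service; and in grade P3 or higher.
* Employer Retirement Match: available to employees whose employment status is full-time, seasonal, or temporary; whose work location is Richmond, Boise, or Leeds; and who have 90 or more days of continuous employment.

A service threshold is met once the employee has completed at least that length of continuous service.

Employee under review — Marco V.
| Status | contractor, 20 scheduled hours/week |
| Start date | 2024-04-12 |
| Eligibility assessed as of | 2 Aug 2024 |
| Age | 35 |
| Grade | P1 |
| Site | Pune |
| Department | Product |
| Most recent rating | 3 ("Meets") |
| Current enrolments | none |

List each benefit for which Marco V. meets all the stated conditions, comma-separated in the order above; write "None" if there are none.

None

Service from 2024-04-12 to 2 Aug 2024: 112 days.
Legal Services Plan — service 112 days < 24 months (≈720 days) ✗ → not eligible.
401(k) Company Match — status contractor ✗ (requires full-time or seasonal) → not eligible.
Stock Option Plan — status contractor ✗ (requires full-time, seasonal, or temporary) → not eligible.
Long-Term Disability — status contractor ✗ (requires part-time, seasonal, or temporary) → not eligible.
Pension Scheme — status contractor ✗ (requires full-time) → not eligible.
Home Office Allowance — status contractor ✓ (not excluded); service 112 days < 9 months (≈270 days) ✗ → not eligible.
Identity Protection Plan — status contractor ✗ (requires full-time, seasonal, or temporary) → not eligible.
Employer Retirement Match — status contractor ✗ (requires full-time, seasonal, or temporary) → not eligible.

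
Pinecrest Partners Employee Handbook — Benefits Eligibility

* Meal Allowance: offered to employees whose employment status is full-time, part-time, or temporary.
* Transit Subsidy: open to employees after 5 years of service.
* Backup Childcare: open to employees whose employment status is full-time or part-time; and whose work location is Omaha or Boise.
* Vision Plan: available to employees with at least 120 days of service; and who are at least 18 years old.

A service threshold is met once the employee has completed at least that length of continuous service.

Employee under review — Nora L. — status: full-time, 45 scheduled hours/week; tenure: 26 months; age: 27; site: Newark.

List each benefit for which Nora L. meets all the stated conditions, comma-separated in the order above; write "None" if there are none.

Meal Allowance, Vision Plan

Meal Allowance — status full-time ✓ → eligible.
Transit Subsidy — service 26 months < 5 years (≈1825 days) ✗ → not eligible.
Backup Childcare — status full-time ✓; site Newark ✗ (not Omaha or Boise) → not eligible.
Vision Plan — service 26 months ≥ 120 days ✓; age 27 ≥ 18 ✓ → eligible.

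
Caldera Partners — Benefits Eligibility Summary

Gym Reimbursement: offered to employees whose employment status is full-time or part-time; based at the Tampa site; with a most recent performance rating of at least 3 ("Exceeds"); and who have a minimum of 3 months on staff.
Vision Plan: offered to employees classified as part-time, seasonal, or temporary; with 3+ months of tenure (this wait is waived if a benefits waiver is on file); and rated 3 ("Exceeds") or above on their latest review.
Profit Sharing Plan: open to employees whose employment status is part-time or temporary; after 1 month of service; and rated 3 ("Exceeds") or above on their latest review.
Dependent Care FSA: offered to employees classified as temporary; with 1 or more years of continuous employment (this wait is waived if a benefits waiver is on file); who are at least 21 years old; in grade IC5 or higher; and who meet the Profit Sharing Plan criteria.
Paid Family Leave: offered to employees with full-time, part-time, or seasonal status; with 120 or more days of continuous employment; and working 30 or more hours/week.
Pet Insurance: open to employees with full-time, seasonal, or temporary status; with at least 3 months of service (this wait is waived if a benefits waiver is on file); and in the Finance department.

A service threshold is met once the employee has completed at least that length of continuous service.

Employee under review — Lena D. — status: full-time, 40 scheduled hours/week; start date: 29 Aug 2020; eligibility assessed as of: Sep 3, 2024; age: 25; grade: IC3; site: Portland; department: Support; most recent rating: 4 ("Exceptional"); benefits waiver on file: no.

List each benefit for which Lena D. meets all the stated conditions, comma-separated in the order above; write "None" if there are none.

Service from 29 Aug 2020 to Sep 3, 2024: 1466 days.
Gym Reimbursement — status full-time ✓; site Portland ✗ (not Tampa) → not eligible.
Vision Plan — status full-time ✗ (requires part-time, seasonal, or temporary) → not eligible.
Profit Sharing Plan — status full-time ✗ (requires part-time or temporary) → not eligible.
Dependent Care FSA — status full-time ✗ (requires temporary) → not eligible.
Paid Family Leave — status full-time ✓; service 1466 days ≥ 120 days ✓; 40 hrs/wk ≥ 30 ✓ → eligible.
Pet Insurance — status full-time ✓; no waiver, service 1466 days ≥ 3 months (≈90 days) ✓; dept Support ✗ → not eligible.

Paid Family Leave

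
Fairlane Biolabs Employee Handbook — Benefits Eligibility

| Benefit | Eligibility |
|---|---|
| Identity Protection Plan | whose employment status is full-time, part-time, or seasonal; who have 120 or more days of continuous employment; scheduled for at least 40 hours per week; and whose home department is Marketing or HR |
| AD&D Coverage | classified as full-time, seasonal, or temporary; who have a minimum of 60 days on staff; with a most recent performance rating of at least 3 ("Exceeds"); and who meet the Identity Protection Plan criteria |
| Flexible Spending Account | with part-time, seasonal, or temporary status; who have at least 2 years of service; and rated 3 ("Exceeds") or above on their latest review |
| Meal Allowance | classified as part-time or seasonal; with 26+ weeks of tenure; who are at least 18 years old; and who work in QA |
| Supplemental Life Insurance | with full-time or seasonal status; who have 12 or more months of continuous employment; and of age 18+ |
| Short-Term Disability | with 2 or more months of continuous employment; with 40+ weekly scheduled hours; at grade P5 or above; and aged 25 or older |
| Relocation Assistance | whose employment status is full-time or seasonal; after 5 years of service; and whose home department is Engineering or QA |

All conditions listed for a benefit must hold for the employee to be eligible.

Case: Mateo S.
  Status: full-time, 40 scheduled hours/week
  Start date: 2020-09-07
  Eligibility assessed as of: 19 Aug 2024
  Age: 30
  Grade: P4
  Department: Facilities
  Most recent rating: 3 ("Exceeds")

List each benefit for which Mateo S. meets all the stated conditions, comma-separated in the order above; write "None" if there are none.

Supplemental Life Insurance

Service from 2020-09-07 to 19 Aug 2024: 1442 days.
Identity Protection Plan — status full-time ✓; service 1442 days ≥ 120 days ✓; 40 hrs/wk ≥ 40 ✓; dept Facilities ✗ → not eligible.
AD&D Coverage — status full-time ✓; service 1442 days ≥ 60 days ✓; rating 3 ≥ 3 ✓; not eligible for Identity Protection Plan ✗ → not eligible.
Flexible Spending Account — status full-time ✗ (requires part-time, seasonal, or temporary) → not eligible.
Meal Allowance — status full-time ✗ (requires part-time or seasonal) → not eligible.
Supplemental Life Insurance — status full-time ✓; service 1442 days ≥ 12 months (≈360 days) ✓; age 30 ≥ 18 ✓ → eligible.
Short-Term Disability — service 1442 days ≥ 2 months (≈60 days) ✓; 40 hrs/wk ≥ 40 ✓; grade P4 < P5 ✗ → not eligible.
Relocation Assistance — status full-time ✓; service 1442 days < 5 years (≈1825 days) ✗ → not eligible.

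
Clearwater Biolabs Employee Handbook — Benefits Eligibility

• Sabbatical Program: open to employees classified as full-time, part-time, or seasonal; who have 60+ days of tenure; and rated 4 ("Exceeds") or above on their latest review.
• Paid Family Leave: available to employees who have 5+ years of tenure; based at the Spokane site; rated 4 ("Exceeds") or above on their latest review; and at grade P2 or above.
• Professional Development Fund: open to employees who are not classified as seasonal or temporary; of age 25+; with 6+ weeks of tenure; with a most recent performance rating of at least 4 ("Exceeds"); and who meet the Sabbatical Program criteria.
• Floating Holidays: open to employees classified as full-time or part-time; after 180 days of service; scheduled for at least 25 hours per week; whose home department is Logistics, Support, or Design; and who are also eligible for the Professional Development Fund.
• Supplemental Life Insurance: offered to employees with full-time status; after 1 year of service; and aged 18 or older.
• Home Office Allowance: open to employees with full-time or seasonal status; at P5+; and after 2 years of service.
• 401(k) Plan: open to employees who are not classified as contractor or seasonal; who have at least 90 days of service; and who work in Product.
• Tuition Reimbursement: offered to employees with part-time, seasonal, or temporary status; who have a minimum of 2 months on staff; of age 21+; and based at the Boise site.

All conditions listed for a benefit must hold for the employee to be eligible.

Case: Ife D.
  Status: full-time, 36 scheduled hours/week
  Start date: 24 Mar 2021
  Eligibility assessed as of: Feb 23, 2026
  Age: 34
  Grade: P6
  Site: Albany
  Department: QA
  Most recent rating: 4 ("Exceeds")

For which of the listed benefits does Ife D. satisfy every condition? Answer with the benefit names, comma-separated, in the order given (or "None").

Service from 24 Mar 2021 to Feb 23, 2026: 1797 days.
Sabbatical Program — status full-time ✓; service 1797 days ≥ 60 days ✓; rating 4 ≥ 4 ✓ → eligible.
Paid Family Leave — service 1797 days < 5 years (≈1825 days) ✗ → not eligible.
Professional Development Fund — status full-time ✓ (not excluded); age 34 ≥ 25 ✓; service 1797 days ≥ 6 weeks (≈42 days) ✓; rating 4 ≥ 4 ✓; eligible for Sabbatical Program ✓ → eligible.
Floating Holidays — status full-time ✓; service 1797 days ≥ 180 days ✓; 36 hrs/wk ≥ 25 ✓; dept QA ✗ → not eligible.
Supplemental Life Insurance — status full-time ✓; service 1797 days ≥ 1 year (≈365 days) ✓; age 34 ≥ 18 ✓ → eligible.
Home Office Allowance — status full-time ✓; grade P6 ≥ P5 ✓; service 1797 days ≥ 2 years (≈730 days) ✓ → eligible.
401(k) Plan — status full-time ✓ (not excluded); service 1797 days ≥ 90 days ✓; dept QA ✗ → not eligible.
Tuition Reimbursement — status full-time ✗ (requires part-time, seasonal, or temporary) → not eligible.

Sabbatical Program, Professional Development Fund, Supplemental Life Insurance, Home Office Allowance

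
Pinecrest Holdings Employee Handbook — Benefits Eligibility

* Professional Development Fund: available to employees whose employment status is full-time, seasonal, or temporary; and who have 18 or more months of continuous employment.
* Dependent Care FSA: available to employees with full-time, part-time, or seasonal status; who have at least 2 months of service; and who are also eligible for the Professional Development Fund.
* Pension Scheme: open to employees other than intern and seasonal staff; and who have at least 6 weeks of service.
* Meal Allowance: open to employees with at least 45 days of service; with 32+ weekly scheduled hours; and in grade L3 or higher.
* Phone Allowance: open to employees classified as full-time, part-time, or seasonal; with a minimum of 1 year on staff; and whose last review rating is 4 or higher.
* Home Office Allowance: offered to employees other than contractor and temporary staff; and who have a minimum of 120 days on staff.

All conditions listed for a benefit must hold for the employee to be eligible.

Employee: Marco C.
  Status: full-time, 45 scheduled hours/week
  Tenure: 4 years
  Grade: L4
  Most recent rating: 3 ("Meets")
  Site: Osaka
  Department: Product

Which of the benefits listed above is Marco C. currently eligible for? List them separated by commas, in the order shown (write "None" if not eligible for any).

Professional Development Fund — status full-time ✓; service 4 years ≥ 18 months (≈540 days) ✓ → eligible.
Dependent Care FSA — status full-time ✓; service 4 years ≥ 2 months (≈60 days) ✓; eligible for Professional Development Fund ✓ → eligible.
Pension Scheme — status full-time ✓ (not excluded); service 4 years ≥ 6 weeks (≈42 days) ✓ → eligible.
Meal Allowance — service 4 years ≥ 45 days ✓; 45 hrs/wk ≥ 32 ✓; grade L4 ≥ L3 ✓ → eligible.
Phone Allowance — status full-time ✓; service 4 years ≥ 1 year ✓; rating 3 < 4 ✗ → not eligible.
Home Office Allowance — status full-time ✓ (not excluded); service 4 years ≥ 120 days ✓ → eligible.

Professional Development Fund, Dependent Care FSA, Pension Scheme, Meal Allowance, Home Office Allowance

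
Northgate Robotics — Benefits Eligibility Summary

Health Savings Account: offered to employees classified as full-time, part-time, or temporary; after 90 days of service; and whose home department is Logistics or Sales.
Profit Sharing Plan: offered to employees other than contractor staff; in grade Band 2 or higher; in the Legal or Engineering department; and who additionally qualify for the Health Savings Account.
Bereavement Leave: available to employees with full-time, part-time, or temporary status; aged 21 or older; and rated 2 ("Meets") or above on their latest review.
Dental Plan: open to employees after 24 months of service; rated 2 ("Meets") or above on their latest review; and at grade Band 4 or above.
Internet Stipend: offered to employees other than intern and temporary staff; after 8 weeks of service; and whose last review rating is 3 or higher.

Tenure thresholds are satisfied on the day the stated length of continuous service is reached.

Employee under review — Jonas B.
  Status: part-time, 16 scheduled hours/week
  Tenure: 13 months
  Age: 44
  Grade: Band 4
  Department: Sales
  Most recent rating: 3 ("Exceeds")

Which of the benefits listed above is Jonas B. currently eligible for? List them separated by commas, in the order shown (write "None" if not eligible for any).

Health Savings Account — status part-time ✓; service 13 months ≥ 90 days ✓; dept Sales ✓ → eligible.
Profit Sharing Plan — status part-time ✓ (not excluded); grade Band 4 ≥ Band 2 ✓; dept Sales ✗ → not eligible.
Bereavement Leave — status part-time ✓; age 44 ≥ 21 ✓; rating 3 ≥ 2 ✓ → eligible.
Dental Plan — service 13 months < 24 months ✗ → not eligible.
Internet Stipend — status part-time ✓ (not excluded); service 13 months ≥ 8 weeks (≈56 days) ✓; rating 3 ≥ 3 ✓ → eligible.

Health Savings Account, Bereavement Leave, Internet Stipend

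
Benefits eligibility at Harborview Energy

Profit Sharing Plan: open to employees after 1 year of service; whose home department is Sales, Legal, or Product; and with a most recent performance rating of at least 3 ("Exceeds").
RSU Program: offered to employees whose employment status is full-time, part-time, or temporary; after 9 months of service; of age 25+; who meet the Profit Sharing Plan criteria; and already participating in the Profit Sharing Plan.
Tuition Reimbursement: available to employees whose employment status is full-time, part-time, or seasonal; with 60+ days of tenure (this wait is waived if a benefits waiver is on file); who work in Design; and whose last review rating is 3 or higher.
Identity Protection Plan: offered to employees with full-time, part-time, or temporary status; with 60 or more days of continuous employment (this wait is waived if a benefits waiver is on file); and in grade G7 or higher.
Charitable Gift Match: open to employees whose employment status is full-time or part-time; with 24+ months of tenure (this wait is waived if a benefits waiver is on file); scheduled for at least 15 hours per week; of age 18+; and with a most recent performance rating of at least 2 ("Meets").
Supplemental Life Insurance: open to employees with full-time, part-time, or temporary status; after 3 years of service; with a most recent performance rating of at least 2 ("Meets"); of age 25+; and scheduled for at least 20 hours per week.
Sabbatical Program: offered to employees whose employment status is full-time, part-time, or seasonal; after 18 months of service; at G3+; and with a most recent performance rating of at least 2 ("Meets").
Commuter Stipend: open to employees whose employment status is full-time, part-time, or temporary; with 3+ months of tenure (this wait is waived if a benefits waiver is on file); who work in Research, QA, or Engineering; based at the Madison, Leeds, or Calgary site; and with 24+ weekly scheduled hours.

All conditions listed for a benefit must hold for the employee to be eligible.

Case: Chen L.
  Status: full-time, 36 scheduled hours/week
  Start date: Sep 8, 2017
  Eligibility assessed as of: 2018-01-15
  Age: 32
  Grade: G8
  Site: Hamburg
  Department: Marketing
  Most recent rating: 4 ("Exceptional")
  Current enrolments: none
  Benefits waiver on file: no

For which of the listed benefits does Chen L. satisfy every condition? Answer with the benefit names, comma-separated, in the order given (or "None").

Service from Sep 8, 2017 to 2018-01-15: 129 days.
Profit Sharing Plan — service 129 days < 1 year (≈365 days) ✗ → not eligible.
RSU Program — status full-time ✓; service 129 days < 9 months (≈270 days) ✗ → not eligible.
Tuition Reimbursement — status full-time ✓; no waiver, service 129 days ≥ 60 days ✓; dept Marketing ✗ → not eligible.
Identity Protection Plan — status full-time ✓; no waiver, service 129 days ≥ 60 days ✓; grade G8 ≥ G7 ✓ → eligible.
Charitable Gift Match — status full-time ✓; no waiver, service 129 days < 24 months (≈720 days) ✗ → not eligible.
Supplemental Life Insurance — status full-time ✓; service 129 days < 3 years (≈1095 days) ✗ → not eligible.
Sabbatical Program — status full-time ✓; service 129 days < 18 months (≈540 days) ✗ → not eligible.
Commuter Stipend — status full-time ✓; no waiver, service 129 days ≥ 3 months (≈90 days) ✓; dept Marketing ✗ → not eligible.

Identity Protection Plan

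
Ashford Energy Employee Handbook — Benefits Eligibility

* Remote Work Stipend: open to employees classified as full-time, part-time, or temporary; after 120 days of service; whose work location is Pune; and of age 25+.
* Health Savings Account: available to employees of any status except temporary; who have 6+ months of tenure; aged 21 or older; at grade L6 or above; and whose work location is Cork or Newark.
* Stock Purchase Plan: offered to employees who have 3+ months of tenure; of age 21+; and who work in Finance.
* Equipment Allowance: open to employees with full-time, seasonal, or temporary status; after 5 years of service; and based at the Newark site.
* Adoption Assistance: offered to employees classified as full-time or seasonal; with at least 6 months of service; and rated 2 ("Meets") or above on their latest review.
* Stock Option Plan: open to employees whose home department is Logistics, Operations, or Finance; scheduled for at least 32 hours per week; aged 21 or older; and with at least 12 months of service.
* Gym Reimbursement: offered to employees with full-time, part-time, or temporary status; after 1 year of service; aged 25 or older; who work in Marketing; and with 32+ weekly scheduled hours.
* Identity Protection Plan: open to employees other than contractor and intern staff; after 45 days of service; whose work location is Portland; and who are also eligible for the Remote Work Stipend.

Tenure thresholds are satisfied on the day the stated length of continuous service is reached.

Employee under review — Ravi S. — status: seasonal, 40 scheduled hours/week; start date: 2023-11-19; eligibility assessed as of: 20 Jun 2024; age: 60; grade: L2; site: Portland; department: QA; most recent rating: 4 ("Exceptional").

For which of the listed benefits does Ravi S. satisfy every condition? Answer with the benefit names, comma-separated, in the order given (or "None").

Adoption Assistance

Service from 2023-11-19 to 20 Jun 2024: 214 days.
Remote Work Stipend — status seasonal ✗ (requires full-time, part-time, or temporary) → not eligible.
Health Savings Account — status seasonal ✓ (not excluded); service 214 days ≥ 6 months (≈180 days) ✓; age 60 ≥ 21 ✓; grade L2 < L6 ✗ → not eligible.
Stock Purchase Plan — service 214 days ≥ 3 months (≈90 days) ✓; age 60 ≥ 21 ✓; dept QA ✗ → not eligible.
Equipment Allowance — status seasonal ✓; service 214 days < 5 years (≈1825 days) ✗ → not eligible.
Adoption Assistance — status seasonal ✓; service 214 days ≥ 6 months (≈180 days) ✓; rating 4 ≥ 2 ✓ → eligible.
Stock Option Plan — dept QA ✗ → not eligible.
Gym Reimbursement — status seasonal ✗ (requires full-time, part-time, or temporary) → not eligible.
Identity Protection Plan — status seasonal ✓ (not excluded); service 214 days ≥ 45 days ✓; site Portland ✓; not eligible for Remote Work Stipend ✗ → not eligible.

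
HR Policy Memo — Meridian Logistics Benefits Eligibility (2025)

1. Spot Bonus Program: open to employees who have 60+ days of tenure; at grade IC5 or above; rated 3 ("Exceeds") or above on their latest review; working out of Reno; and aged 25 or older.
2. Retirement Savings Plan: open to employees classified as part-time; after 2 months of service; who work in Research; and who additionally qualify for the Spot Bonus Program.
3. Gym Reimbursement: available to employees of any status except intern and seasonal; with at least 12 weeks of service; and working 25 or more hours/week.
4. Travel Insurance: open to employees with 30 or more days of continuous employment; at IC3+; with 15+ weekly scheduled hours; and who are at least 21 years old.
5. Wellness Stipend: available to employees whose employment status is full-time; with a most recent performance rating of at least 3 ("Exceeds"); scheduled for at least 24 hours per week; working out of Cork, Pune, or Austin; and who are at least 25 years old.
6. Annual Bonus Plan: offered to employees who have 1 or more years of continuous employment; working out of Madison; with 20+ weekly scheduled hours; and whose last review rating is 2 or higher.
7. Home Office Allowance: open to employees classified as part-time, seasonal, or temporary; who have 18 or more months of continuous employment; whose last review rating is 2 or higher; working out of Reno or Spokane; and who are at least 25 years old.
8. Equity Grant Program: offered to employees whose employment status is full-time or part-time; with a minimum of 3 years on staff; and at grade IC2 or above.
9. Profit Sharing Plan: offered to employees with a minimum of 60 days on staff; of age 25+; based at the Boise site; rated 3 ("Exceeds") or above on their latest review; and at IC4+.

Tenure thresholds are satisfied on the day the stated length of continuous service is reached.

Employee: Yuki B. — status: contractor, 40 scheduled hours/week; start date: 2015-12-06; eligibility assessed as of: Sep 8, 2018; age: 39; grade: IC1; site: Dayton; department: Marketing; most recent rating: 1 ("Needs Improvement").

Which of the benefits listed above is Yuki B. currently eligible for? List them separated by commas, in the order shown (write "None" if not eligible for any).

Gym Reimbursement

Service from 2015-12-06 to Sep 8, 2018: 1007 days.
Spot Bonus Program — service 1007 days ≥ 60 days ✓; grade IC1 < IC5 ✗ → not eligible.
Retirement Savings Plan — status contractor ✗ (requires part-time) → not eligible.
Gym Reimbursement — status contractor ✓ (not excluded); service 1007 days ≥ 12 weeks (≈84 days) ✓; 40 hrs/wk ≥ 25 ✓ → eligible.
Travel Insurance — service 1007 days ≥ 30 days ✓; grade IC1 < IC3 ✗ → not eligible.
Wellness Stipend — status contractor ✗ (requires full-time) → not eligible.
Annual Bonus Plan — service 1007 days ≥ 1 year (≈365 days) ✓; site Dayton ✗ (not Madison) → not eligible.
Home Office Allowance — status contractor ✗ (requires part-time, seasonal, or temporary) → not eligible.
Equity Grant Program — status contractor ✗ (requires full-time or part-time) → not eligible.
Profit Sharing Plan — service 1007 days ≥ 60 days ✓; age 39 ≥ 25 ✓; site Dayton ✗ (not Boise) → not eligible.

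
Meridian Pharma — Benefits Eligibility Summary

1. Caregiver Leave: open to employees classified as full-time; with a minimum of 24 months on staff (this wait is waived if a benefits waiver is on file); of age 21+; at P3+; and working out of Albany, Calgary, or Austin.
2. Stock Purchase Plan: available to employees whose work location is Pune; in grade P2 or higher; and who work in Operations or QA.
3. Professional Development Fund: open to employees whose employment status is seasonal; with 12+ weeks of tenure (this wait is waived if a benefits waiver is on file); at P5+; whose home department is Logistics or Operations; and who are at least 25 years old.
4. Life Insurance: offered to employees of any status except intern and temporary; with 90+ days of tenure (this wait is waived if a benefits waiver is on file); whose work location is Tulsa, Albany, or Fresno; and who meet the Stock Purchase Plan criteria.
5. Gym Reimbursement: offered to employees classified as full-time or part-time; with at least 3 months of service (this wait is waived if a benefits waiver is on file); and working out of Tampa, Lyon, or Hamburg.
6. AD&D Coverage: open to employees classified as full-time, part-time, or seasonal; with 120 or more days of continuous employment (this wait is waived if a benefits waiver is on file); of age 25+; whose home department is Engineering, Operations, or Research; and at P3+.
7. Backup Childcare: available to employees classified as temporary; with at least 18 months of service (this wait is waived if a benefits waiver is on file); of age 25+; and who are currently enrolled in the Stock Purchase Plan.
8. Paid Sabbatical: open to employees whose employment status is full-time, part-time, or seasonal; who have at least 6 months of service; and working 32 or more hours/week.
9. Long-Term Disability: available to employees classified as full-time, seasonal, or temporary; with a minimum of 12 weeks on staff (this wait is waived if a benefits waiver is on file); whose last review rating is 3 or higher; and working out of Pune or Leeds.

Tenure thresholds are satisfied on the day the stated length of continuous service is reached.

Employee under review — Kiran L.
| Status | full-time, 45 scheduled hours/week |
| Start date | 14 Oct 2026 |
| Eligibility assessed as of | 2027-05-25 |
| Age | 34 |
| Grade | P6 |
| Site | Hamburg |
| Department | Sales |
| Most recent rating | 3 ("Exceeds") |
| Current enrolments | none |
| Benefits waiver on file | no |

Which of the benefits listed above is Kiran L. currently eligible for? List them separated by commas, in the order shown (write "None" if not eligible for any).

Gym Reimbursement, Paid Sabbatical

Service from 14 Oct 2026 to 2027-05-25: 223 days.
Caregiver Leave — status full-time ✓; no waiver, service 223 days < 24 months (≈720 days) ✗ → not eligible.
Stock Purchase Plan — site Hamburg ✗ (not Pune) → not eligible.
Professional Development Fund — status full-time ✗ (requires seasonal) → not eligible.
Life Insurance — status full-time ✓ (not excluded); no waiver, service 223 days ≥ 90 days ✓; site Hamburg ✗ (not Tulsa, Albany, or Fresno) → not eligible.
Gym Reimbursement — status full-time ✓; no waiver, service 223 days ≥ 3 months (≈90 days) ✓; site Hamburg ✓ → eligible.
AD&D Coverage — status full-time ✓; no waiver, service 223 days ≥ 120 days ✓; age 34 ≥ 25 ✓; dept Sales ✗ → not eligible.
Backup Childcare — status full-time ✗ (requires temporary) → not eligible.
Paid Sabbatical — status full-time ✓; service 223 days ≥ 6 months (≈180 days) ✓; 45 hrs/wk ≥ 32 ✓ → eligible.
Long-Term Disability — status full-time ✓; no waiver, service 223 days ≥ 12 weeks (≈84 days) ✓; rating 3 ≥ 3 ✓; site Hamburg ✗ (not Pune or Leeds) → not eligible.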